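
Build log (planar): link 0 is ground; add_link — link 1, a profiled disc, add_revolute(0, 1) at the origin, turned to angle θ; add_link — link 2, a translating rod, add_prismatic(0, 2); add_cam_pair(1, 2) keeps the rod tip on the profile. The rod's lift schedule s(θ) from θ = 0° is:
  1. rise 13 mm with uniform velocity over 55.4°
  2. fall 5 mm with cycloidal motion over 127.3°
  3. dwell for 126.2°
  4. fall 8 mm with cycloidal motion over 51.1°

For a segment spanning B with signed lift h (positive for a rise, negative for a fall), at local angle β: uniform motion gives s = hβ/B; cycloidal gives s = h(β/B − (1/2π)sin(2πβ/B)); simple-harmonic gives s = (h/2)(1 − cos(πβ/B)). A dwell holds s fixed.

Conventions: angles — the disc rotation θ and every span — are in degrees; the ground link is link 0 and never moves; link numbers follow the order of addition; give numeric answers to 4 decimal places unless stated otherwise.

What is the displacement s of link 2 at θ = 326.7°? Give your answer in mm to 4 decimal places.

seg 1 [0°–55.4°] uniform, h=13: full span → s += 13 → s = 13.0000
seg 2 [55.4°–182.7°] cycloidal, h=-5: full span → s += -5 → s = 8.0000
seg 3 [182.7°–308.9°] dwell: s stays 8.0000
seg 4 [308.9°–360°] cycloidal, h=-8: θ=326.7° here. β=17.8, B=51.1. -8·(0.3483 − sin(2π·0.3483)/(2π)) = -1.7489 → s = 6.2511

6.2511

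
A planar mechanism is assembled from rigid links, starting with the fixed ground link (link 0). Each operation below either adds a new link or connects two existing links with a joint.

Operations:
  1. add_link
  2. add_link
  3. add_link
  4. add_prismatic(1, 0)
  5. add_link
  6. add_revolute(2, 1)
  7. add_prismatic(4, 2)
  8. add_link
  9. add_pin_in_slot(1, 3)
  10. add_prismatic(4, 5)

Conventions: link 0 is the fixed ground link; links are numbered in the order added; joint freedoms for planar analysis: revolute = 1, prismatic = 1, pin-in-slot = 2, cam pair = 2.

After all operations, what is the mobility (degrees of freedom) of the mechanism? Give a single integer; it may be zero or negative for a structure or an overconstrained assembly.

(L,J1,J2)=(1,0,0); link0 fixed
link1: (2,0,0)
link2: (3,0,0)
link3: (4,0,0)
P 1-0 [J1]: (4,1,0)
link4: (5,1,0)
R 2-1 [J1]: (5,2,0)
P 4-2 [J1]: (5,3,0)
link5: (6,3,0)
PS 1-3 [J2]: (6,3,1)
P 4-5 [J1]: (6,4,1)
Grübler: 3·5 − 2·4 − 1 = 6

M = 6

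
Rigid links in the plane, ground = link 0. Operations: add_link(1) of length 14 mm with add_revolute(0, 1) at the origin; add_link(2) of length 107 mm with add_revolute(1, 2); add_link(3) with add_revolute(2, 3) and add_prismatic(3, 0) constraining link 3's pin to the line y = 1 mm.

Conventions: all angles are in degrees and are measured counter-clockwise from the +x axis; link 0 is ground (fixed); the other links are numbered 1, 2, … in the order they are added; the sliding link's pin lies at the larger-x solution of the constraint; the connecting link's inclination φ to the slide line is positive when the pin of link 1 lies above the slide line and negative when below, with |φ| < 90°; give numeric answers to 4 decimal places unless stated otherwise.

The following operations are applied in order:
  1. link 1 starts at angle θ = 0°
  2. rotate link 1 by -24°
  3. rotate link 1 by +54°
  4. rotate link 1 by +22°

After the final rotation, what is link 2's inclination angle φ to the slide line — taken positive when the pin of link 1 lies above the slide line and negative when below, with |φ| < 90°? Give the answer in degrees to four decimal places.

geometry: r = 14 mm, L = 107 mm, e = 1 mm; θ starts at 0°
rotate link 1 by -24°: θ ← 0° -24° = -24°
rotate link 1 by +54°: θ ← -24° +54° = 30°
rotate link 1 by +22°: θ ← 30° +22° = 52°
h = r sin θ − e = 11.032151 − 1 = 10.032151
sin φ = h / L = 10.032151 / 107 = 0.09375842
φ = arcsin(0.09375842) = 5.379863°

5.3799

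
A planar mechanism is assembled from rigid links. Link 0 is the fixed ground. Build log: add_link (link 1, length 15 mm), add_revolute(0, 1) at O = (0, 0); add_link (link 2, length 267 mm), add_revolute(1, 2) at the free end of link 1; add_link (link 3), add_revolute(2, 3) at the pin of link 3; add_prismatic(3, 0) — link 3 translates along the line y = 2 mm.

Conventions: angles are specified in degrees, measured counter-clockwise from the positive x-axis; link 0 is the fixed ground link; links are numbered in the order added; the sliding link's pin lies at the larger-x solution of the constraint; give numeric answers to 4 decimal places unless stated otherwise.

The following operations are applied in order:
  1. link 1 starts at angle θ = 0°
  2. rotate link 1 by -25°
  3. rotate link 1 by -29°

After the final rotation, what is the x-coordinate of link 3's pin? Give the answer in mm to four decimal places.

geometry: r = 15 mm, L = 267 mm, e = 2 mm; θ starts at 0°
rotate link 1 by -25°: θ ← 0° -25° = -25°
rotate link 1 by -29°: θ ← -25° -29° = -54°
crank pin P = (r cos θ, r sin θ) = (8.816779, -12.135255)
h = r sin θ − e = -12.135255 − 2 = -14.135255
x = r cos θ + √(L² − h²) = 8.816779 + 266.625570 = 275.442349

275.4423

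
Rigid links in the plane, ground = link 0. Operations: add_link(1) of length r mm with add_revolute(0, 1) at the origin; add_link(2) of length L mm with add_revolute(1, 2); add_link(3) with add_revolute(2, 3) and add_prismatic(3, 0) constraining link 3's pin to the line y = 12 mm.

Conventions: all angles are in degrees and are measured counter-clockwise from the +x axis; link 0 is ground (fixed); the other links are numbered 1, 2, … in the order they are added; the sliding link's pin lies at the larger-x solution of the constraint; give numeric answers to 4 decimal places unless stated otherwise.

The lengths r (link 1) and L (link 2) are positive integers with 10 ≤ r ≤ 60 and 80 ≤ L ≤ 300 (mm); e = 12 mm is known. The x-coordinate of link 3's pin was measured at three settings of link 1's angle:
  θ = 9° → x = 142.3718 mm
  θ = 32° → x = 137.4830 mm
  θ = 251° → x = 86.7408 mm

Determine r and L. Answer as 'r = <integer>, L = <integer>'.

constraint per measurement: (x − r cos θ)² + (r sin θ − e)² = L²
subtracting the θ₁ and θ₂ equations cancels the r² and L² terms:
r = (x₁² − x₂²) / (2[(x₁cos θ₁ + e sin θ₁) − (x₂cos θ₂ + e sin θ₂)]) = 35.0002 → r = 35
L² = (x₁ − r cos θ₁)² + (r sin θ₁ − e)² = 11663.9968 → L = 108.0000 → L = 108
check at θ₃=251°: x = 86.7408 (printed 86.7408) ✓

r = 35, L = 108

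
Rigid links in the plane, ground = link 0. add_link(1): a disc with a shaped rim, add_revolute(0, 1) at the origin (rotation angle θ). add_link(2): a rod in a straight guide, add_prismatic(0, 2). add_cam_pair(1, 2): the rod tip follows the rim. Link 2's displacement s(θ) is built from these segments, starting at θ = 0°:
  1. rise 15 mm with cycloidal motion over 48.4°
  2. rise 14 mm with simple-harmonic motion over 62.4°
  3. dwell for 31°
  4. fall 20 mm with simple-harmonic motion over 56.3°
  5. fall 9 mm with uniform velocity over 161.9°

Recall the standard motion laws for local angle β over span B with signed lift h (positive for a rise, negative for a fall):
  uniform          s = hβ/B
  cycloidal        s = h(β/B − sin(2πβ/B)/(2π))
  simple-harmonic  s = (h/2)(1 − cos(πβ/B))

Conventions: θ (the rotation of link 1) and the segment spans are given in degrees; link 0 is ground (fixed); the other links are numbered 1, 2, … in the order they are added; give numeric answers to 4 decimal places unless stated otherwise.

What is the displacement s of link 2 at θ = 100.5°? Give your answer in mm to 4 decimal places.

segment 1 (0° to 48.4°, cycloidal, h = 15) is passed completely: s = 0.0000 + (15) = 15.0000
θ = 100.5° falls in segment 2 (48.4° to 110.8°, simple-harmonic, h = 14): β = 100.5 − 48.4 = 52.1°, B = 62.4°; Δs = 14/2·(1 − cos(π·0.8349)) = 13.0797; s = 15.0000 + 13.0797 = 28.0797

28.0797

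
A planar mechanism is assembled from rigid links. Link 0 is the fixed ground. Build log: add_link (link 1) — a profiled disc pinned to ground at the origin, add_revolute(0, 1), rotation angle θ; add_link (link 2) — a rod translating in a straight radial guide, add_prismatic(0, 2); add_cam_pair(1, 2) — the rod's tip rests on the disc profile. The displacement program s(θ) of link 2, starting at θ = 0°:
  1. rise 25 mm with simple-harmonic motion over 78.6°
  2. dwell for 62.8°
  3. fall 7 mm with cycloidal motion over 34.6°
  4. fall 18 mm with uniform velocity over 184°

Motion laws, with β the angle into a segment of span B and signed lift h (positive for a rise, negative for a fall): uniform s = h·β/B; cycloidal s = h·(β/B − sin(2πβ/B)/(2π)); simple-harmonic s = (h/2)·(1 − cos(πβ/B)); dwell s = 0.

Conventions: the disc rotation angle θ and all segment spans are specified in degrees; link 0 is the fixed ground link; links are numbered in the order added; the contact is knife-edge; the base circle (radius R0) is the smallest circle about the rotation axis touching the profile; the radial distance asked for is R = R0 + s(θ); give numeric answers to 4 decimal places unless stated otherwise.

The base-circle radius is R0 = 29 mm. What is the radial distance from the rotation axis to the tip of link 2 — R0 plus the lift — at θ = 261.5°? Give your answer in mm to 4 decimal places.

seg 1 [0°–78.6°] simple-harmonic, h=25: full span → s += 25 → s = 25.0000
seg 2 [78.6°–141.4°] dwell: s stays 25.0000
seg 3 [141.4°–176°] cycloidal, h=-7: full span → s += -7 → s = 18.0000
seg 4 [176°–360°] uniform, h=-18: θ=261.5° here. β=85.5, B=184. -18·85.5/184 = -8.3641 → s = 9.6359
R = R0 + s = 29 + 9.6359 = 38.6359

38.6359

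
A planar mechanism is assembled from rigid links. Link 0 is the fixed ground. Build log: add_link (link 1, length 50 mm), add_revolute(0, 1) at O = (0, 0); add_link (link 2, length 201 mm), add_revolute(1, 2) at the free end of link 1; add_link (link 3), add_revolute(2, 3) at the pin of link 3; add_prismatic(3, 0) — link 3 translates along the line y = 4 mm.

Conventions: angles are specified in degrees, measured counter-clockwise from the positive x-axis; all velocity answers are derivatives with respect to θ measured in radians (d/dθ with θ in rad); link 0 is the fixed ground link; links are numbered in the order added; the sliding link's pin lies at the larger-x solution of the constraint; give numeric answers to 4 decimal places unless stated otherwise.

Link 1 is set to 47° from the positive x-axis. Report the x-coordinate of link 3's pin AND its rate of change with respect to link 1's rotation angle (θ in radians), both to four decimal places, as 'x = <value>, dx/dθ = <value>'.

geometry: r = 50 mm, L = 201 mm, e = 4 mm
crank pin P = (r cos θ, r sin θ) = (34.099918, 36.567685)
h = r sin θ − e = 36.567685 − 4 = 32.567685
x = r cos θ + √(L² − h²) = 34.099918 + 198.344009 = 232.443927
dx/dθ = −r sin θ − h·r cos θ/√(L² − h²) (θ in radians; h = 32.567685) = -42.166823

x = 232.4439, dx/dθ = -42.1668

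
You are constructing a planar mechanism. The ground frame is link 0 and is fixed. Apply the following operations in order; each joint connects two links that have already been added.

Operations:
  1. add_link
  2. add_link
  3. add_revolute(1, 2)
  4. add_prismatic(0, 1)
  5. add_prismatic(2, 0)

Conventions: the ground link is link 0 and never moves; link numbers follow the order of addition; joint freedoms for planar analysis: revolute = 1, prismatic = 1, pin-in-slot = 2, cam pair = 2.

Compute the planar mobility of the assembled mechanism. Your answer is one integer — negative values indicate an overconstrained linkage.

link 0 = ground. State L|J1|J2 = 1|0|0
+link1  2|0|0
+link2  3|0|0
R(1,2) f=1→J1  3|1|0
P(0,1) f=1→J1  3|2|0
P(2,0) f=1→J1  3|3|0
M = 3(3−1)−2·3−0 = 6−6−0 = 0

M = 0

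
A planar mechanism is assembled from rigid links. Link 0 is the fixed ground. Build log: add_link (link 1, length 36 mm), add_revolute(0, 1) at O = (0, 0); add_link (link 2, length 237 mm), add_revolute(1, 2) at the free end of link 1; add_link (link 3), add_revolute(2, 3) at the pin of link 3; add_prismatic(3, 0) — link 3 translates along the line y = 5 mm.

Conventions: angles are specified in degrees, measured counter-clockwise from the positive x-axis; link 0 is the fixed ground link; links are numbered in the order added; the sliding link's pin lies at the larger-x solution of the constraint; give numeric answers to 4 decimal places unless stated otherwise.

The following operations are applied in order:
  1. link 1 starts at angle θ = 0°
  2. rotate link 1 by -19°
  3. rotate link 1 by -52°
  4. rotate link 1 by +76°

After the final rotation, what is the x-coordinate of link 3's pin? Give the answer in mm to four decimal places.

geometry: r = 36 mm, L = 237 mm, e = 5 mm; θ starts at 0°
rotate link 1 by -19°: θ ← 0° -19° = -19°
rotate link 1 by -52°: θ ← -19° -52° = -71°
rotate link 1 by +76°: θ ← -71° +76° = 5°
crank pin P = (r cos θ, r sin θ) = (35.863009, 3.137607)
h = r sin θ − e = 3.137607 − 5 = -1.862393
x = r cos θ + √(L² − h²) = 35.863009 + 236.992682 = 272.855691

272.8557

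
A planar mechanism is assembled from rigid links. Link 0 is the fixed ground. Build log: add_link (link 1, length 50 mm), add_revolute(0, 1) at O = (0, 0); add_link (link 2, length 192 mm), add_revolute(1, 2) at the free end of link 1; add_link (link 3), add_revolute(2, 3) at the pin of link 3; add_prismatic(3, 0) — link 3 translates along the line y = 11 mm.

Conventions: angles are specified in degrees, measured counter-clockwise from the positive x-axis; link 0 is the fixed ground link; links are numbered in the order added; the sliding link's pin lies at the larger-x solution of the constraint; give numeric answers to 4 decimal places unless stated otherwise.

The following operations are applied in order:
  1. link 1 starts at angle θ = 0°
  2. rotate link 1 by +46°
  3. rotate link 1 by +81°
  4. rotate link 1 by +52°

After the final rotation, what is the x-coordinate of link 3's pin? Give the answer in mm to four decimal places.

geometry: r = 50 mm, L = 192 mm, e = 11 mm; θ starts at 0°
rotate link 1 by +46°: θ ← 0° +46° = 46°
rotate link 1 by +81°: θ ← 46° +81° = 127°
rotate link 1 by +52°: θ ← 127° +52° = 179°
crank pin P = (r cos θ, r sin θ) = (-49.992385, 0.872620)
h = r sin θ − e = 0.872620 − 11 = -10.127380
x = r cos θ + √(L² − h²) = -49.992385 + 191.732721 = 141.740336

141.7403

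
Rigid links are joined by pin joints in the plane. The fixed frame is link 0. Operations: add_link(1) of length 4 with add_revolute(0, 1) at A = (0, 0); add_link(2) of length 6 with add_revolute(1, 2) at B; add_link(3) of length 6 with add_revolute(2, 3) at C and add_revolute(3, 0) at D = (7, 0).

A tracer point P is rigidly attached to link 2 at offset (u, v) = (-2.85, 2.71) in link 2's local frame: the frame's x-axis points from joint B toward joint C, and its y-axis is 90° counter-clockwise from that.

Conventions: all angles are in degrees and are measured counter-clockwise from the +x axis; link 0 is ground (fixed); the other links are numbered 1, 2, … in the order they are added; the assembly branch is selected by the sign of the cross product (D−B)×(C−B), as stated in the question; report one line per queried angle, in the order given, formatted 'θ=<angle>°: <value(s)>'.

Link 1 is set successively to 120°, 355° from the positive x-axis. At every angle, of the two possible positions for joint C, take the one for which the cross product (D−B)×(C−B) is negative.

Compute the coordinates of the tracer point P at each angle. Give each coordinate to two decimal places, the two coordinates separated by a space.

A=(0,0), D=(7.00,0)
θ=120°: B = A + 4.00·(cos120°, sin120°) = (-2.0000, 3.4641)
θ=120°: |BD| = 9.6437
θ=120°: circle(B,6.00) ∩ circle(D,6.00): a=4.8218, h=3.5707
θ=120°:   candidates: C₊=(3.7826,5.0644) cross=34.435; C₋=(1.2174,-1.6003) cross=-34.435
θ=120°:   branch - wants cross < 0 → take C=(1.2174,-1.6003) (cross=-34.435)
θ=120°: ex = (C−B)/|BC| = (0.5362,-0.8441); ey = (0.8441,0.5362)
θ=120°: P = B + -2.85·ex + 2.71·ey = (-1.2408,7.3229)
θ=355°: B = A + 4.00·(cos355°, sin355°) = (3.9848, -0.3486)
θ=355°: |BD| = 3.0353
θ=355°: circle(B,6.00) ∩ circle(D,6.00): a=1.5177, h=5.8049
θ=355°:   candidates: C₊=(4.8257,5.5922) cross=17.620; C₋=(6.1591,-5.9408) cross=-17.620
θ=355°:   branch - wants cross < 0 → take C=(6.1591,-5.9408) (cross=-17.620)
θ=355°: ex = (C−B)/|BC| = (0.3624,-0.9320); ey = (0.9320,0.3624)
θ=355°: P = B + -2.85·ex + 2.71·ey = (5.4778,3.2897)

θ=120°: -1.24 7.32
θ=355°: 5.48 3.29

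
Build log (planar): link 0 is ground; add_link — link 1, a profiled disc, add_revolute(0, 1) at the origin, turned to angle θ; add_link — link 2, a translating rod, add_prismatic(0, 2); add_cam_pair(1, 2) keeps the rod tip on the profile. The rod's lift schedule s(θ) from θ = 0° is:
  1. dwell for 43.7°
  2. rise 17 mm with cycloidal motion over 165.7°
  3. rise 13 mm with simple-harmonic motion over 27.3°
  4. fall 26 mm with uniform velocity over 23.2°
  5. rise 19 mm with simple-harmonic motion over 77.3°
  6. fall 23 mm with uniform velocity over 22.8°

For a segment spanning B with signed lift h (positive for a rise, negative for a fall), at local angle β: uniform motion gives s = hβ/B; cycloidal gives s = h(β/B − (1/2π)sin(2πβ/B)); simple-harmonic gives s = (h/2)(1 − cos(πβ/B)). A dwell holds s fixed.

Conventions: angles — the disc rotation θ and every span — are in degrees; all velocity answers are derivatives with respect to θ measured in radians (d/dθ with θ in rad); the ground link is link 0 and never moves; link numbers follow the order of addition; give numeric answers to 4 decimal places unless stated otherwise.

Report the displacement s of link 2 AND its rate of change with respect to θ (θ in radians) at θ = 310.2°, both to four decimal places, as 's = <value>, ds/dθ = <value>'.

seg 1 [0°–43.7°] dwell: s stays 0.0000
seg 2 [43.7°–209.4°] cycloidal, h=17: full span → s += 17 → s = 17.0000
seg 3 [209.4°–236.7°] simple-harmonic, h=13: full span → s += 13 → s = 30.0000
seg 4 [236.7°–259.9°] uniform, h=-26: full span → s += -26 → s = 4.0000
seg 5 [259.9°–337.2°] simple-harmonic, h=19: θ=310.2° here. β=50.3, B=77.3. 19/2·(1 − cos(π·0.6507)) = 13.8318 → s = 17.8318
velocity in seg [259.9°–337.2°] (simple-harmonic), θ in radians: β = 50.3° = 0.8779 rad, B = 77.3° = 1.3491 rad; ds/dθ = (πh/(2B)) sin(πβ/B) = (π·19/(2·1.3491)) sin(π·0.6507) = 19.687995 mm/rad

s = 17.8318, ds/dθ = 19.6880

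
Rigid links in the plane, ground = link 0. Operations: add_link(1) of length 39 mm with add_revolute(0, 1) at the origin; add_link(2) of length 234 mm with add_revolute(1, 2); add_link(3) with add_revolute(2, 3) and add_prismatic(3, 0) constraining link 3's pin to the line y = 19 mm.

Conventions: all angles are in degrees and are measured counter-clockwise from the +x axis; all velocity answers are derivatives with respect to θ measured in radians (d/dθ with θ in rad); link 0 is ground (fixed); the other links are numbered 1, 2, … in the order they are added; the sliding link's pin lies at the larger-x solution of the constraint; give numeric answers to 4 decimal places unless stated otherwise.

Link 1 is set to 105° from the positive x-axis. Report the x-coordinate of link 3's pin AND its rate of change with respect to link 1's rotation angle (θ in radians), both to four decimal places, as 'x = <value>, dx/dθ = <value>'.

geometry: r = 39 mm, L = 234 mm, e = 19 mm
crank pin P = (r cos θ, r sin θ) = (-10.093943, 37.671107)
h = r sin θ − e = 37.671107 − 19 = 18.671107
x = r cos θ + √(L² − h²) = -10.093943 + 233.253917 = 223.159974
dx/dθ = −r sin θ − h·r cos θ/√(L² − h²) (θ in radians; h = 18.671107) = -36.863125

x = 223.1600, dx/dθ = -36.8631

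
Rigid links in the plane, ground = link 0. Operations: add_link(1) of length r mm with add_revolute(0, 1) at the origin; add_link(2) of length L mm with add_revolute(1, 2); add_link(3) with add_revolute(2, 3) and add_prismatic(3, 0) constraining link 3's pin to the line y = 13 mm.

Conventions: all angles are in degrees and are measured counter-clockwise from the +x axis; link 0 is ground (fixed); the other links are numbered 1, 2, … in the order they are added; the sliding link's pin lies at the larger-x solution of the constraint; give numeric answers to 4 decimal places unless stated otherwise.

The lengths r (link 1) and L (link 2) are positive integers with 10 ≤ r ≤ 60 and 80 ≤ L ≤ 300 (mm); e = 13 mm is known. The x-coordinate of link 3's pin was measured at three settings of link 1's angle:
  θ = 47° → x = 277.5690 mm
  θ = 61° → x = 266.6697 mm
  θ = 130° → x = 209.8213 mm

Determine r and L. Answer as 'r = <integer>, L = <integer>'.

constraint per measurement: (x − r cos θ)² + (r sin θ − e)² = L²
subtracting the θ₁ and θ₂ equations cancels the r² and L² terms:
r = (x₁² − x₂²) / (2[(x₁cos θ₁ + e sin θ₁) − (x₂cos θ₂ + e sin θ₂)]) = 51.0000 → r = 51
L² = (x₁ − r cos θ₁)² + (r sin θ₁ − e)² = 59536.0113 → L = 244.0000 → L = 244
check at θ₃=130°: x = 209.8213 (printed 209.8213) ✓

r = 51, L = 244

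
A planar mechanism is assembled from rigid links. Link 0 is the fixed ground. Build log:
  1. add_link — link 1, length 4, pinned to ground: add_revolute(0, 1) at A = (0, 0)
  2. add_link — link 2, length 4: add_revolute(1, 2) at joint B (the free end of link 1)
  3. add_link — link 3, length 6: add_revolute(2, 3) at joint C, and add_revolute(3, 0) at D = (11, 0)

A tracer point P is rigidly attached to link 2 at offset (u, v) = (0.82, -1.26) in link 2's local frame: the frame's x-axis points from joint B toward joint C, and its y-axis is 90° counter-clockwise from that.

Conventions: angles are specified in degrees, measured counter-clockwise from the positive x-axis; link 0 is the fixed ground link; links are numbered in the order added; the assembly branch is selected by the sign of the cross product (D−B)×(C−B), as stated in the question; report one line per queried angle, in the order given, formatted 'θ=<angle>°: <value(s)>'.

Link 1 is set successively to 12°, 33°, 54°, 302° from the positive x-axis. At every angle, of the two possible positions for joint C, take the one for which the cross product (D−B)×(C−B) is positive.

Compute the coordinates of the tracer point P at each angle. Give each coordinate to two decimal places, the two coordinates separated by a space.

A=(0,0), D=(11.00,0)
θ=12°: B = A + 4.00·(cos12°, sin12°) = (3.9126, 0.8316)
θ=12°: |BD| = 7.1360
θ=12°: circle(B,4.00) ∩ circle(D,6.00): a=2.1667, h=3.3624
θ=12°:   candidates: C₊=(6.4564,3.9186) cross=23.994; C₋=(5.6726,-2.7603) cross=-23.994
θ=12°:   branch + wants cross > 0 → take C=(6.4564,3.9186) (cross=23.994)
θ=12°: ex = (C−B)/|BC| = (0.6359,0.7717); ey = (-0.7717,0.6359)
θ=12°: P = B + 0.82·ex + -1.26·ey = (5.4065,0.6632)
θ=33°: B = A + 4.00·(cos33°, sin33°) = (3.3547, 2.1786)
θ=33°: |BD| = 7.9497
θ=33°: circle(B,4.00) ∩ circle(D,6.00): a=2.7169, h=2.9357
θ=33°:   candidates: C₊=(6.7721,4.2573) cross=23.338; C₋=(5.1631,-1.3893) cross=-23.338
θ=33°:   branch + wants cross > 0 → take C=(6.7721,4.2573) (cross=23.338)
θ=33°: ex = (C−B)/|BC| = (0.8544,0.5197); ey = (-0.5197,0.8544)
θ=33°: P = B + 0.82·ex + -1.26·ey = (4.7101,1.5282)
θ=54°: B = A + 4.00·(cos54°, sin54°) = (2.3511, 3.2361)
θ=54°: |BD| = 9.2344
θ=54°: circle(B,4.00) ∩ circle(D,6.00): a=3.5343, h=1.8731
θ=54°:   candidates: C₊=(6.3177,3.7519) cross=17.297; C₋=(5.0049,0.2432) cross=-17.297
θ=54°:   branch + wants cross > 0 → take C=(6.3177,3.7519) (cross=17.297)
θ=54°: ex = (C−B)/|BC| = (0.9917,0.1289); ey = (-0.1289,0.9917)
θ=54°: P = B + 0.82·ex + -1.26·ey = (3.3268,2.0923)
θ=302°: B = A + 4.00·(cos302°, sin302°) = (2.1197, -3.3922)
θ=302°: |BD| = 9.5062
θ=302°: circle(B,4.00) ∩ circle(D,6.00): a=3.7011, h=1.5171
θ=302°:   candidates: C₊=(5.0358,-0.6542) cross=14.422; C₋=(6.1185,-3.4887) cross=-14.422
θ=302°:   branch + wants cross > 0 → take C=(5.0358,-0.6542) (cross=14.422)
θ=302°: ex = (C−B)/|BC| = (0.7290,0.6845); ey = (-0.6845,0.7290)
θ=302°: P = B + 0.82·ex + -1.26·ey = (3.5799,-3.7495)

θ=12°: 5.41 0.66
θ=33°: 4.71 1.53
θ=54°: 3.33 2.09
θ=302°: 3.58 -3.75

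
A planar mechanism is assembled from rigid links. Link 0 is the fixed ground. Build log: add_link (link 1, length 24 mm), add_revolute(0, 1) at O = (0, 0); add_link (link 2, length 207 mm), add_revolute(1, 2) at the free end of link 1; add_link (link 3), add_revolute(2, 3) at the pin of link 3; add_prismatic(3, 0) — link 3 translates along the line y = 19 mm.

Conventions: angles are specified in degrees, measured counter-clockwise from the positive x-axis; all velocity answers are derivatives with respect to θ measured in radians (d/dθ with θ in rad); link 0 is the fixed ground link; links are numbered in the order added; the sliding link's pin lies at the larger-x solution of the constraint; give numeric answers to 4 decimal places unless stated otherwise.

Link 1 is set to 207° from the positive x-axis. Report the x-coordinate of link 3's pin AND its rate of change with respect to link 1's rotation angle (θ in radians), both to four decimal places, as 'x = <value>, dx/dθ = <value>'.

geometry: r = 24 mm, L = 207 mm, e = 19 mm
crank pin P = (r cos θ, r sin θ) = (-21.384157, -10.895772)
h = r sin θ − e = -10.895772 − 19 = -29.895772
x = r cos θ + √(L² − h²) = -21.384157 + 204.829790 = 183.445633
dx/dθ = −r sin θ − h·r cos θ/√(L² − h²) (θ in radians; h = -29.895772) = 7.774664

x = 183.4456, dx/dθ = 7.7747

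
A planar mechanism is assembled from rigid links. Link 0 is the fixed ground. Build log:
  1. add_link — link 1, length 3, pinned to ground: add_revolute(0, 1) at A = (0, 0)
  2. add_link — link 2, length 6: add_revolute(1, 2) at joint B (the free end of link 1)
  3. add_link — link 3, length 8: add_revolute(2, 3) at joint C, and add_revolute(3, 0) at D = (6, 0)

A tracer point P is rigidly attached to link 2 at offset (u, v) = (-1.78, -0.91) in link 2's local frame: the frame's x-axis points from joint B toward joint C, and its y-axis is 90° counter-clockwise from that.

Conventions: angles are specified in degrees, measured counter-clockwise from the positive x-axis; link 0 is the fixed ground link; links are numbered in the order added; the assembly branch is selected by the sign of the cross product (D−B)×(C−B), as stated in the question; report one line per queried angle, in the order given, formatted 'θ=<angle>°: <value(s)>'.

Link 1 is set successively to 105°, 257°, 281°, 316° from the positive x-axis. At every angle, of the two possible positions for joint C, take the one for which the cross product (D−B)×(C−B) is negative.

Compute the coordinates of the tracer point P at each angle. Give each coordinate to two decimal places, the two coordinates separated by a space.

A=(0,0), D=(6.00,0)
θ=105°: B = A + 3.00·(cos105°, sin105°) = (-0.7765, 2.8978)
θ=105°: |BD| = 7.3700
θ=105°: circle(B,6.00) ∩ circle(D,8.00): a=1.7854, h=5.7282
θ=105°:   candidates: C₊=(3.1174,7.4626) cross=42.217; C₋=(-1.3871,-3.0711) cross=-42.217
θ=105°:   branch - wants cross < 0 → take C=(-1.3871,-3.0711) (cross=-42.217)
θ=105°: ex = (C−B)/|BC| = (-0.1018,-0.9948); ey = (0.9948,-0.1018)
θ=105°: P = B + -1.78·ex + -0.91·ey = (-1.5006,4.7611)
θ=257°: B = A + 3.00·(cos257°, sin257°) = (-0.6749, -2.9231)
θ=257°: |BD| = 7.2869
θ=257°: circle(B,6.00) ∩ circle(D,8.00): a=1.7222, h=5.7475
θ=257°:   candidates: C₊=(-1.4029,3.0325) cross=41.881; C₋=(3.2083,-7.4971) cross=-41.881
θ=257°:   branch - wants cross < 0 → take C=(3.2083,-7.4971) (cross=-41.881)
θ=257°: ex = (C−B)/|BC| = (0.6472,-0.7623); ey = (0.7623,0.6472)
θ=257°: P = B + -1.78·ex + -0.91·ey = (-2.5206,-2.1551)
θ=281°: B = A + 3.00·(cos281°, sin281°) = (0.5724, -2.9449)
θ=281°: |BD| = 6.1750
θ=281°: circle(B,6.00) ∩ circle(D,8.00): a=0.8203, h=5.9437
θ=281°:   candidates: C₊=(-1.5411,2.6705) cross=36.702; C₋=(4.1280,-7.7779) cross=-36.702
θ=281°:   branch - wants cross < 0 → take C=(4.1280,-7.7779) (cross=-36.702)
θ=281°: ex = (C−B)/|BC| = (0.5926,-0.8055); ey = (0.8055,0.5926)
θ=281°: P = B + -1.78·ex + -0.91·ey = (-1.2154,-2.0503)
θ=316°: B = A + 3.00·(cos316°, sin316°) = (2.1580, -2.0840)
θ=316°: |BD| = 4.3708
θ=316°: circle(B,6.00) ∩ circle(D,8.00): a=-1.0177, h=5.9131
θ=316°:   candidates: C₊=(-1.5559,2.6285) cross=25.845; C₋=(4.0828,-7.7669) cross=-25.845
θ=316°:   branch - wants cross < 0 → take C=(4.0828,-7.7669) (cross=-25.845)
θ=316°: ex = (C−B)/|BC| = (0.3208,-0.9471); ey = (0.9471,0.3208)
θ=316°: P = B + -1.78·ex + -0.91·ey = (0.7251,-0.6900)

θ=105°: -1.50 4.76
θ=257°: -2.52 -2.16
θ=281°: -1.22 -2.05
θ=316°: 0.73 -0.69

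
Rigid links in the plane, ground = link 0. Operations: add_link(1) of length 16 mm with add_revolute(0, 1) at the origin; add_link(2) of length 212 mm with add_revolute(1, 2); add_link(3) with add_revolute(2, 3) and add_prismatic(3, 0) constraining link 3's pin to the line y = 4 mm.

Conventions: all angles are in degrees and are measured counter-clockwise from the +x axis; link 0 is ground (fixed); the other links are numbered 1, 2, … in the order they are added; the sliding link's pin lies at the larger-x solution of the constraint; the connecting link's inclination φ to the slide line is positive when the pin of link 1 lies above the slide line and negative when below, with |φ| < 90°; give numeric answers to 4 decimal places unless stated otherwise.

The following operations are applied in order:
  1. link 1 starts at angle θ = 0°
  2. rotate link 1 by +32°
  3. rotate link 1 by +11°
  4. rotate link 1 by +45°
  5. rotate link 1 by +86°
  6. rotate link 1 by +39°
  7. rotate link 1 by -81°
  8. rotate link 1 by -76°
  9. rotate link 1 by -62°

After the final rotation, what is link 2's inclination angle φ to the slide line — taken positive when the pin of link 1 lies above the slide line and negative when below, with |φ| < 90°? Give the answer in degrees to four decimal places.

geometry: r = 16 mm, L = 212 mm, e = 4 mm; θ starts at 0°
rotate link 1 by +32°: θ ← 0° +32° = 32°
rotate link 1 by +11°: θ ← 32° +11° = 43°
rotate link 1 by +45°: θ ← 43° +45° = 88°
rotate link 1 by +86°: θ ← 88° +86° = 174°
rotate link 1 by +39°: θ ← 174° +39° = 213°
rotate link 1 by -81°: θ ← 213° -81° = 132°
rotate link 1 by -76°: θ ← 132° -76° = 56°
rotate link 1 by -62°: θ ← 56° -62° = -6°
h = r sin θ − e = -1.672455 − 4 = -5.672455
sin φ = h / L = -5.672455 / 212 = -0.02675687
φ = arcsin(-0.02675687) = -1.533238°

-1.5332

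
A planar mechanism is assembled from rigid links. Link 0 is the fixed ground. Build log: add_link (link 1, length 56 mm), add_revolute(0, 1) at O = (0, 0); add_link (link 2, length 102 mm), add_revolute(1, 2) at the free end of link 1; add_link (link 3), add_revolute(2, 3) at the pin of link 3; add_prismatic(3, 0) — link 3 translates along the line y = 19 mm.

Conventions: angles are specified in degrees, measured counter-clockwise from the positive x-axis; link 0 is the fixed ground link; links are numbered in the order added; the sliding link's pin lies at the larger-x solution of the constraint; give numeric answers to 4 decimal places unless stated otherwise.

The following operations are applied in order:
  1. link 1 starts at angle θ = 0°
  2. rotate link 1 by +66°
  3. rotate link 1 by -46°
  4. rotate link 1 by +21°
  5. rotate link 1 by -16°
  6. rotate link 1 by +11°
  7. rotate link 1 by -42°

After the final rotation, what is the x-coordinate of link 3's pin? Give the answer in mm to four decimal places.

geometry: r = 56 mm, L = 102 mm, e = 19 mm; θ starts at 0°
rotate link 1 by +66°: θ ← 0° +66° = 66°
rotate link 1 by -46°: θ ← 66° -46° = 20°
rotate link 1 by +21°: θ ← 20° +21° = 41°
rotate link 1 by -16°: θ ← 41° -16° = 25°
rotate link 1 by +11°: θ ← 25° +11° = 36°
rotate link 1 by -42°: θ ← 36° -42° = -6°
crank pin P = (r cos θ, r sin θ) = (55.693226, -5.853594)
h = r sin θ − e = -5.853594 − 19 = -24.853594
x = r cos θ + √(L² − h²) = 55.693226 + 98.925724 = 154.618950

154.6190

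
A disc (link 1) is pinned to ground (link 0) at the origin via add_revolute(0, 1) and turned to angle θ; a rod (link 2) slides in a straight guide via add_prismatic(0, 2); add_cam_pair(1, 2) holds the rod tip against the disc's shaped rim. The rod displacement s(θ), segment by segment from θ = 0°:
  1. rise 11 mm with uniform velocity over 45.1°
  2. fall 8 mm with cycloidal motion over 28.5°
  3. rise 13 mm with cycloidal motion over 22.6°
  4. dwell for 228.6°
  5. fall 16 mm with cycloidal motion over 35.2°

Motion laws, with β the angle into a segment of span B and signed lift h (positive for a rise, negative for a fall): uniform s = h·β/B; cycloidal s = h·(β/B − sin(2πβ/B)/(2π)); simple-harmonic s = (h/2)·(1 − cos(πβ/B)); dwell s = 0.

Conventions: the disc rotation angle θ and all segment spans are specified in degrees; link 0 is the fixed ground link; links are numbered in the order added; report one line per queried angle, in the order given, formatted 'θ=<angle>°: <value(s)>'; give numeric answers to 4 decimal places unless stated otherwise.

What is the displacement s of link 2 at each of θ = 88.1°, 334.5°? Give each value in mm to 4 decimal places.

segment 1 (0° to 45.1°, uniform, h = 11) is passed completely: s = 0.0000 + (11) = 11.0000
segment 2 (45.1° to 73.6°, cycloidal, h = -8) is passed completely: s = 11.0000 + (-8) = 3.0000
θ = 88.1° falls in segment 3 (73.6° to 96.2°, cycloidal, h = 13): β = 88.1 − 73.6 = 14.5°, B = 22.6°; Δs = 13·(0.6416 − sin(2π·0.6416)/(2π)) = 9.9480; s = 3.0000 + 9.9480 = 12.9480
segment 3 (73.6° to 96.2°, cycloidal, h = 13) is passed completely: s = 3.0000 + (13) = 16.0000
segment 4 (96.2° to 324.8°, dwell): s unchanged at 16.0000
θ = 334.5° falls in segment 5 (324.8° to 360°, cycloidal, h = -16): β = 334.5 − 324.8 = 9.7°, B = 35.2°; Δs = -16·(0.2756 − sin(2π·0.2756)/(2π)) = -1.8954; s = 16.0000 − 1.8954 = 14.1046

θ=88.1°: 12.9480
θ=334.5°: 14.1046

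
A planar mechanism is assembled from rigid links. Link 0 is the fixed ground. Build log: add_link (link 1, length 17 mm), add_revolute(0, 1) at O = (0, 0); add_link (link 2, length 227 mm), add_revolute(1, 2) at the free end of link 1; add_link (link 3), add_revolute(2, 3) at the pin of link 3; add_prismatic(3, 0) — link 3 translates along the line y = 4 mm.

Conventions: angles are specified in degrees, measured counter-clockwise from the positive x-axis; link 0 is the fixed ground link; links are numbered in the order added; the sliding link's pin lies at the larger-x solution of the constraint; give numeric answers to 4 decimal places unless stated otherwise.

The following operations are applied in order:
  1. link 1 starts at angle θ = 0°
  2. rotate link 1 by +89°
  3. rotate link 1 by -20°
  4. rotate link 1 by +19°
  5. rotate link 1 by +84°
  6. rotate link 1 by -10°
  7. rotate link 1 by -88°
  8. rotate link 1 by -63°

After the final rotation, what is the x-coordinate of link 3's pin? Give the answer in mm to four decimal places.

geometry: r = 17 mm, L = 227 mm, e = 4 mm; θ starts at 0°
rotate link 1 by +89°: θ ← 0° +89° = 89°
rotate link 1 by -20°: θ ← 89° -20° = 69°
rotate link 1 by +19°: θ ← 69° +19° = 88°
rotate link 1 by +84°: θ ← 88° +84° = 172°
rotate link 1 by -10°: θ ← 172° -10° = 162°
rotate link 1 by -88°: θ ← 162° -88° = 74°
rotate link 1 by -63°: θ ← 74° -63° = 11°
crank pin P = (r cos θ, r sin θ) = (16.687662, 3.243753)
h = r sin θ − e = 3.243753 − 4 = -0.756247
x = r cos θ + √(L² − h²) = 16.687662 + 226.998740 = 243.686402

243.6864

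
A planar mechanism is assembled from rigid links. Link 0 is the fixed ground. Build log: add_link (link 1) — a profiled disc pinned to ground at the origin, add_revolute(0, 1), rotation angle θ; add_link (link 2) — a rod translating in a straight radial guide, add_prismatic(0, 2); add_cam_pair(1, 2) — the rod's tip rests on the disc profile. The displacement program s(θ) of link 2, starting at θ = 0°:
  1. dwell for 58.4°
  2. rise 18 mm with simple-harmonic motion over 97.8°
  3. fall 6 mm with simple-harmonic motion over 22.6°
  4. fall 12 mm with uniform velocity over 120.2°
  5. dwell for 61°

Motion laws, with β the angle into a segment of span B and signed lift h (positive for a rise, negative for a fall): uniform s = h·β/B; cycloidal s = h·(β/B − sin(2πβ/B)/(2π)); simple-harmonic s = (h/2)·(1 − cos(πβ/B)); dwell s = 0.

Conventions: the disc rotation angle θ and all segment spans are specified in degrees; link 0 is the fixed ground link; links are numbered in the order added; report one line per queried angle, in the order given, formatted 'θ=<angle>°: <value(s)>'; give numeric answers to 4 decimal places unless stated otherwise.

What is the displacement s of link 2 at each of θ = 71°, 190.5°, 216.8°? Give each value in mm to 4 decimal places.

seg 1 [0°–58.4°] dwell: s stays 0.0000
seg 2 [58.4°–156.2°] simple-harmonic, h=18: θ=71° here. β=12.6, B=97.8. 18/2·(1 − cos(π·0.1288)) = 0.7272 → s = 0.7272
seg 2 [58.4°–156.2°] simple-harmonic, h=18: full span → s += 18 → s = 18.0000
seg 3 [156.2°–178.8°] simple-harmonic, h=-6: full span → s += -6 → s = 12.0000
seg 4 [178.8°–299°] uniform, h=-12: θ=190.5° here. β=11.7, B=120.2. -12·11.7/120.2 = -1.1681 → s = 10.8319
seg 4 [178.8°–299°] uniform, h=-12: θ=216.8° here. β=38, B=120.2. -12·38/120.2 = -3.7937 → s = 8.2063

θ=71°: 0.7272
θ=190.5°: 10.8319
θ=216.8°: 8.2063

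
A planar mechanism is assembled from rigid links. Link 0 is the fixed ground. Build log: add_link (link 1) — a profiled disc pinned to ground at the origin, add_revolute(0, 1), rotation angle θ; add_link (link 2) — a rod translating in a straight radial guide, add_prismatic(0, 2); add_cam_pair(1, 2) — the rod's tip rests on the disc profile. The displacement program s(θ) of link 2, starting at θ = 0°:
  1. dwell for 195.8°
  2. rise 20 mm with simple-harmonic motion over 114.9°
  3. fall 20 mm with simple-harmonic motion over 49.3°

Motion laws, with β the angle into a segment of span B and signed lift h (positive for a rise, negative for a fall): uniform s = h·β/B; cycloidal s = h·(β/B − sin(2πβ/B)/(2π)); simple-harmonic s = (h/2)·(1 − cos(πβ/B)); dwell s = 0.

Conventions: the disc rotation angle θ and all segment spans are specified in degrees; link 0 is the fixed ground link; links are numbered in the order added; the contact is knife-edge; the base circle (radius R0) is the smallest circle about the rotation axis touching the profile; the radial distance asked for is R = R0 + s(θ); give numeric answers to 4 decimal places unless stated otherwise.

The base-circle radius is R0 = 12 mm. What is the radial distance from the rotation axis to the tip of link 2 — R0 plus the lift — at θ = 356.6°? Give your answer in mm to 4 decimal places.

seg 1 [0°–195.8°] dwell: s stays 0.0000
seg 2 [195.8°–310.7°] simple-harmonic, h=20: full span → s += 20 → s = 20.0000
seg 3 [310.7°–360°] simple-harmonic, h=-20: θ=356.6° here. β=45.9, B=49.3. -20/2·(1 − cos(π·0.9310)) = -19.7662 → s = 0.2338
R = R0 + s = 12 + 0.2338 = 12.2338

12.2338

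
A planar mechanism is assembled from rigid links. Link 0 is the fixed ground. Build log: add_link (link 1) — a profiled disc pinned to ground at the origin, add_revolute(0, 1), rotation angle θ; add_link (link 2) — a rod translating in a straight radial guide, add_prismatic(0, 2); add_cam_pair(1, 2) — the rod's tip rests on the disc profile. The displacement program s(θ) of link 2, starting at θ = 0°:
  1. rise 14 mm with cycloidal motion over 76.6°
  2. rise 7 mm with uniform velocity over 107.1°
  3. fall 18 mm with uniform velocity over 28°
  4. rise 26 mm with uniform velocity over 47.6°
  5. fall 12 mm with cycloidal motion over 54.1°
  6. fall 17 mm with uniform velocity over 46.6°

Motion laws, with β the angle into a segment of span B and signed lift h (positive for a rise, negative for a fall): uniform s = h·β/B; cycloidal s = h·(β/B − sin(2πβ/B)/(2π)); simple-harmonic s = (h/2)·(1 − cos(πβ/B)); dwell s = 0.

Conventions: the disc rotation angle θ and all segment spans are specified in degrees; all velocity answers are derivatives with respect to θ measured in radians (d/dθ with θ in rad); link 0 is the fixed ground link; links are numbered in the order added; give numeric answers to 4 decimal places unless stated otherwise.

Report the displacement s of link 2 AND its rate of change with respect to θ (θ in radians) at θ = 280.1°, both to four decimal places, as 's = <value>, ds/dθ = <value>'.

seg 1 [0°–76.6°] cycloidal, h=14: full span → s += 14 → s = 14.0000
seg 2 [76.6°–183.7°] uniform, h=7: full span → s += 7 → s = 21.0000
seg 3 [183.7°–211.7°] uniform, h=-18: full span → s += -18 → s = 3.0000
seg 4 [211.7°–259.3°] uniform, h=26: full span → s += 26 → s = 29.0000
seg 5 [259.3°–313.4°] cycloidal, h=-12: θ=280.1° here. β=20.8, B=54.1. -12·(0.3845 − sin(2π·0.3845)/(2π)) = -3.3459 → s = 25.6541
velocity in seg [259.3°–313.4°] (cycloidal), θ in radians: β = 20.8° = 0.3630 rad, B = 54.1° = 0.9442 rad; ds/dθ = (h/B)(1 − cos(2πβ/B)) = ((-12)/0.9442)(1 − cos(2π·0.3845)) = -22.214046 mm/rad

s = 25.6541, ds/dθ = -22.2140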